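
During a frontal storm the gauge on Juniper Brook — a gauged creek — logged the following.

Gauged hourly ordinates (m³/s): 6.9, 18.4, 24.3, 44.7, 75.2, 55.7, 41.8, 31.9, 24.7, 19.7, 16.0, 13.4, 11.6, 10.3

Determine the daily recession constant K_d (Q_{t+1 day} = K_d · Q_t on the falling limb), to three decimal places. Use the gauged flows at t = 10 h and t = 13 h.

K_d ≈ 0.029

Between t = 10 h and t = 13 h the flow falls from 16.0 to 10.3 m³/s over 3×1 h = 3 h.
Per-interval ratio K = (10.3/16.0)^(1/3) = 0.8635; K_d = K^(24/1) = 0.029.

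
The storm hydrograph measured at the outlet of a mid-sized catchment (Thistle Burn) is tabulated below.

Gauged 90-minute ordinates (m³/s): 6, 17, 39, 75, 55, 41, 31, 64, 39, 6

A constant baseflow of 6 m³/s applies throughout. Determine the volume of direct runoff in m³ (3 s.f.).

Direct-runoff ordinates (Q − Q_b): 0.0, 11.0, 33.0, 69.0, 49.0, 35.0, 25.0, 58.0, 33.0, 0.0 m³/s.
ΣQ_DR = 313.0 m³/s.
With Δt = 1.5 h = 5400 s, V = ΣQ_DR · Δt = 313.0 × 5400 = 1.69 × 10^6 m³.

V ≈ 1.69 × 10^6 m³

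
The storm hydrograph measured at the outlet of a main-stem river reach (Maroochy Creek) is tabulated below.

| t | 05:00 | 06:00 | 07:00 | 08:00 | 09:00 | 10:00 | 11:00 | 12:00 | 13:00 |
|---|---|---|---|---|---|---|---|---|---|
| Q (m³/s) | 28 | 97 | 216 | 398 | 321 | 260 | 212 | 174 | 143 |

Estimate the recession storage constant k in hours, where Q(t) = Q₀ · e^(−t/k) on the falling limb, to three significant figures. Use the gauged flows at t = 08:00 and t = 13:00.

k ≈ 4.88 h

On the falling limb, Q drops from 398 to 143 m³/s between t = 08:00 and t = 13:00 (Δt = 5 h).
k = −Δt / ln(Q₂/Q₁) = −5 / ln(143/398) = 4.88 h.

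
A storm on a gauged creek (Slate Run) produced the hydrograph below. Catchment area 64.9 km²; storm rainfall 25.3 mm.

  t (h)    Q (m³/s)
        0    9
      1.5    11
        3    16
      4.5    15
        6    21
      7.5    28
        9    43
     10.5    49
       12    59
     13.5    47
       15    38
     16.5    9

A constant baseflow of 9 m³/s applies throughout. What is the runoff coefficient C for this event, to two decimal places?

C ≈ 0.78

ΣQ_DR = 237.0 m³/s; V = ΣQ_DR·Δt = 1.280 × 10^6 m³.
Runoff depth d = V / A = 19.72 mm.
C = d / P = 19.72 / 25.3 = 0.78.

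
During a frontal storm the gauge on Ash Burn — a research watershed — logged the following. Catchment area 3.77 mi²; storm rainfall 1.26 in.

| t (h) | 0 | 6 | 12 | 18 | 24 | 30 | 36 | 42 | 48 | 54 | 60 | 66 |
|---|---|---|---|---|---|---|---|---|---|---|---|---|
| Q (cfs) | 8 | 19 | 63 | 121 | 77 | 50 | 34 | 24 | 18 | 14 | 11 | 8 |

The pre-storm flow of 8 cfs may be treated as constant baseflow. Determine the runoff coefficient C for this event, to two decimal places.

C ≈ 0.69

ΣQ_DR = 351.0 cfs; V = ΣQ_DR·Δt = 7.582 × 10^6 ft³.
Runoff depth d = V / A = 0.8656 in.
C = d / P = 0.8656 / 1.26 = 0.69.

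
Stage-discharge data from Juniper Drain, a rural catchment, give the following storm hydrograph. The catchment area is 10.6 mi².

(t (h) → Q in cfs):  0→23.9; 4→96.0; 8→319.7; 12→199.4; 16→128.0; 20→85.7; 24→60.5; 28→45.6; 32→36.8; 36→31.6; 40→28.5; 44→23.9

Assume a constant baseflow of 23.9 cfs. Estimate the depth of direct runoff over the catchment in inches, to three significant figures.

d ≈ 0.464 in

Direct runoff: 0.0, 72.1, 295.8, 175.5, 104.1, 61.8, 36.6, 21.7, 12.9, 7.7, 4.6, 0.0 cfs; ΣQ_DR = 792.8 cfs.
V = ΣQ_DR · Δt = 792.8 × 14400 s = 1.142 × 10^7 ft³.
Over A = 10.6 mi², depth = V / A = 0.464 in.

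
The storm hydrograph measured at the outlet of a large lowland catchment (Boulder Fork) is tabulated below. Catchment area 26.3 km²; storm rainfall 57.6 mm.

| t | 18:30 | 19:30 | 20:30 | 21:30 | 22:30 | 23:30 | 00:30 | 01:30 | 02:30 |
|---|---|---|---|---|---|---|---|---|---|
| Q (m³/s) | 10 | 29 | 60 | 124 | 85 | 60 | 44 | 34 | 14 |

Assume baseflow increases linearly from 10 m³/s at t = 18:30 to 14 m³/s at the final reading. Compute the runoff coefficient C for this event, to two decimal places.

C ≈ 0.84

ΣQ_DR = 352.0 m³/s; V = ΣQ_DR·Δt = 1.267 × 10^6 m³.
Runoff depth d = V / A = 48.18 mm.
C = d / P = 48.18 / 57.6 = 0.84.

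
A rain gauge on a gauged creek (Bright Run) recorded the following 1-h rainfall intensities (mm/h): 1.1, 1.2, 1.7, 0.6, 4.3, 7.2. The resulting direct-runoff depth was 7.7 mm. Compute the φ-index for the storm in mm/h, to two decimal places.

φ ≈ 1.90 mm/h

Only the 2 blocks with intensity above φ contribute runoff: 4.3, 7.2 mm/h.
Σ(I−φ)·Δt = d  ⇒  (4.3+7.2 − 2φ)·1 = 7.7
φ = (11.50 − 7.7/1) / 2 = 1.90 mm/h.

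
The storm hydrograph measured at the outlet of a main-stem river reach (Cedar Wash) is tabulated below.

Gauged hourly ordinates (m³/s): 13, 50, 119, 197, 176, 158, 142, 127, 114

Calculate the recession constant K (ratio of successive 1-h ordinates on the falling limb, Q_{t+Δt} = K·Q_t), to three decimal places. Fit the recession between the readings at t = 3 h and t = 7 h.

Using the recession-limb readings at t = 3 h and t = 7 h: Q falls from 197 to 127 m³/s over 4 intervals.
K = (Q₂/Q₁)^(1/4) = (127/197)^(1/4) = 0.896.

K ≈ 0.896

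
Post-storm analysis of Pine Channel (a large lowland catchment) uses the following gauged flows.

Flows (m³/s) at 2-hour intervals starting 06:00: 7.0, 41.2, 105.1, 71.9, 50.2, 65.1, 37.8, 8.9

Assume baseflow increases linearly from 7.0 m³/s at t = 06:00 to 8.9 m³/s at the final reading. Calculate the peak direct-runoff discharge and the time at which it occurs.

Q_p = 97.56 m³/s at t = 10:00

Subtracting baseflow gives direct-runoff ordinates: 0.00, 33.93, 97.56, 64.09, 42.11, 56.74, 29.17, 0.00 m³/s.
The maximum is 97.56 m³/s, occurring at the reading for t = 10:00.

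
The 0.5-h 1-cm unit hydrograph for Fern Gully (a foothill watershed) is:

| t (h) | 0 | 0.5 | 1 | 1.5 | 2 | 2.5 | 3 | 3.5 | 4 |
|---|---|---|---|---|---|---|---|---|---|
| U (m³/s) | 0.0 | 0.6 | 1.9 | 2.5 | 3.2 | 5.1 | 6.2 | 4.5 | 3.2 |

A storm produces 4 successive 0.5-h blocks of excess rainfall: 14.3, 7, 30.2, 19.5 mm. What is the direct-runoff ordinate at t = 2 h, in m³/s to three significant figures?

Q ≈ 13.2 m³/s

By discrete convolution, Q_j = Σ (P_i / 10 mm) · U_{j−i}.
At t = 2 h (j=4): Q = (14.3/10)·3.2 + (7/10)·2.5 + (30.2/10)·1.9 + (19.5/10)·0.6 = 13.2 m³/s.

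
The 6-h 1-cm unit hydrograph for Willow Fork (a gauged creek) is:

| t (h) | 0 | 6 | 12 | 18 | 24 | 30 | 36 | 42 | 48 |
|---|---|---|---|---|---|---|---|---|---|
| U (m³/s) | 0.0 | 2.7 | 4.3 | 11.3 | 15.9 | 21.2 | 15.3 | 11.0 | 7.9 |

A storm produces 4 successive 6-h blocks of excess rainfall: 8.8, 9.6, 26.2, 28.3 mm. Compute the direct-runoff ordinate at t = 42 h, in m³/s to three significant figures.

By discrete convolution, Q_j = Σ (P_i / 10 mm) · U_{j−i}.
At t = 42 h (j=7): Q = (8.8/10)·11.0 + (9.6/10)·15.3 + (26.2/10)·21.2 + (28.3/10)·15.9 = 125 m³/s.

Q ≈ 125 m³/s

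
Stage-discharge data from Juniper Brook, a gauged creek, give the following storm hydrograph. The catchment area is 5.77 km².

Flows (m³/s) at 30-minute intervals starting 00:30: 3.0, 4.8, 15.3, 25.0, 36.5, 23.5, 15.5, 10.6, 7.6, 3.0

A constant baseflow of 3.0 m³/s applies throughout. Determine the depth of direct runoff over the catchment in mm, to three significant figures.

d ≈ 35.8 mm

Direct runoff: 0.0, 1.8, 12.3, 22.0, 33.5, 20.5, 12.5, 7.6, 4.6, 0.0 m³/s; ΣQ_DR = 114.8 m³/s.
V = ΣQ_DR · Δt = 114.8 × 1800 s = 2.066 × 10^5 m³.
Over A = 5.77 km², depth = V / A = 35.8 mm.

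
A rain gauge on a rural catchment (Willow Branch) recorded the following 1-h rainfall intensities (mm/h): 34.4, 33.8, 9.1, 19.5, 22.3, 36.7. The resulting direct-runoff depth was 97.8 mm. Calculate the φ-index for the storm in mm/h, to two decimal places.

Only the 5 blocks with intensity above φ contribute runoff: 34.4, 33.8, 19.5, 22.3, 36.7 mm/h.
Σ(I−φ)·Δt = d  ⇒  (34.4+33.8+19.5+22.3+36.7 − 5φ)·1 = 97.8
φ = (146.7 − 97.8/1) / 5 = 9.78 mm/h.

φ ≈ 9.78 mm/h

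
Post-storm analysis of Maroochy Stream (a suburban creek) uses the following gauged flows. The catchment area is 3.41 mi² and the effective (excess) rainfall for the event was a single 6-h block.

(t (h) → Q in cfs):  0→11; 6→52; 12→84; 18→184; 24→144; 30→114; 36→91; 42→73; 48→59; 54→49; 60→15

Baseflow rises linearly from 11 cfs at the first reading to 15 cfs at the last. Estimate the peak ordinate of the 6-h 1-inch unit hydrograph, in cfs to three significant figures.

Direct runoff: 0.00, 40.60, 72.20, 171.80, 131.40, 101.00, 77.60, 59.20, 44.80, 34.40, 0.00 cfs; ΣQ_DR = 733.0 cfs, peak = 171.80 cfs.
Runoff depth d = ΣQ_DR·Δt / A = 733.0 × 21600 / (3.41 mi²) = 1.999 in.
The 1-inch UH is the DRH scaled by (1 in)/d, so U_p = 171.80 × 1/1.999 = 86.0 cfs.

U_p ≈ 86.0 cfs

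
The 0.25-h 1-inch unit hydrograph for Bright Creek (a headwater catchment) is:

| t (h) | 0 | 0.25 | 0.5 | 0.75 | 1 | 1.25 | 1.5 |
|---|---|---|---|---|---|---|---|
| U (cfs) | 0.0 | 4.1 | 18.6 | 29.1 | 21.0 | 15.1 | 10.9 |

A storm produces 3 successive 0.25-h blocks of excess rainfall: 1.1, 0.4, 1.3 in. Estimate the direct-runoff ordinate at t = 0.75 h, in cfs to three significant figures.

Q ≈ 44.8 cfs

By discrete convolution, Q_j = Σ (P_i / 1 in) · U_{j−i}.
At t = 0.75 h (j=3): Q = (1.1/1)·29.1 + (0.4/1)·18.6 + (1.3/1)·4.1 = 44.8 cfs.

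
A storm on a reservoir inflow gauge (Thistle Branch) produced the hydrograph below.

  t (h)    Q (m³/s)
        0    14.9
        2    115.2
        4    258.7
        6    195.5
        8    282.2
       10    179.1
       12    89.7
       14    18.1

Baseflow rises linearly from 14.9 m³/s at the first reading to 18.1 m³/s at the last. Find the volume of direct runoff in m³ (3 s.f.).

V ≈ 7.35 × 10^6 m³

Direct-runoff ordinates (Q − Q_b): 0.00, 99.84, 242.89, 179.23, 265.47, 161.91, 72.06, 0.00 m³/s.
ΣQ_DR = 1021 m³/s.
With Δt = 2 h = 7200 s, V = ΣQ_DR · Δt = 1021 × 7200 = 7.35 × 10^6 m³.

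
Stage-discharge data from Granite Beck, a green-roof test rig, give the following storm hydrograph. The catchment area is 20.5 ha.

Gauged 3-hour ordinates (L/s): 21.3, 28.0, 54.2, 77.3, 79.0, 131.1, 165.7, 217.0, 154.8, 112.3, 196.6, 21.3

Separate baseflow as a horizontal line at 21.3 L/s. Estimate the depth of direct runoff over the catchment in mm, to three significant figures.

d ≈ 52.8 mm

Direct runoff: 0.0, 6.7, 32.9, 56.0, 57.7, 109.8, 144.4, 195.7, 133.5, 91.0, 175.3, 0.0 L/s; ΣQ_DR = 1003 L/s.
V = ΣQ_DR · Δt = 1003 × 10800 s = 1.083 × 10^7 L.
Over A = 20.5 ha, depth = V / A = 52.8 mm.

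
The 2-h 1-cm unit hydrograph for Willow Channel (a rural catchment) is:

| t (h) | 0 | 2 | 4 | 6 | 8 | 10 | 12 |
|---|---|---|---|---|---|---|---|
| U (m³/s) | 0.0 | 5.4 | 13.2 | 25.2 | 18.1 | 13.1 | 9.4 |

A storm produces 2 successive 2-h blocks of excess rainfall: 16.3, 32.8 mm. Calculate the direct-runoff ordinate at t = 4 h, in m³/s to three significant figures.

Q ≈ 39.2 m³/s

By discrete convolution, Q_j = Σ (P_i / 10 mm) · U_{j−i}.
At t = 4 h (j=2): Q = (16.3/10)·13.2 + (32.8/10)·5.4 = 39.2 m³/s.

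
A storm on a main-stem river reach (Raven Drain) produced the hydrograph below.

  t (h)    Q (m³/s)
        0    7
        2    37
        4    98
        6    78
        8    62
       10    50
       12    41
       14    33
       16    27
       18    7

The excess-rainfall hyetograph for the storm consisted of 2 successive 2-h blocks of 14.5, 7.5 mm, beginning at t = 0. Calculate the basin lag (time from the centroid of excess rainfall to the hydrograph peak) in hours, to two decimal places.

Centroid of excess rainfall: t_c = Σ P_i·t̄_i / ΣP_i = 1.6818 h (block centres at 1, 3 h).
Hydrograph peak occurs at t = 4 h, so basin lag t_L = 4 − 1.6818 = 2.32 h.

t_L ≈ 2.32 h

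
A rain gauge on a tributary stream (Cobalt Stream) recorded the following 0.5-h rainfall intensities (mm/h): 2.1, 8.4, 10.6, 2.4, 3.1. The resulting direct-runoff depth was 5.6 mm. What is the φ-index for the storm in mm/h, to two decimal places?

φ ≈ 3.90 mm/h

Only the 2 blocks with intensity above φ contribute runoff: 8.4, 10.6 mm/h.
Σ(I−φ)·Δt = d  ⇒  (8.4+10.6 − 2φ)·0.5 = 5.6
φ = (19.00 − 5.6/0.5) / 2 = 3.90 mm/h.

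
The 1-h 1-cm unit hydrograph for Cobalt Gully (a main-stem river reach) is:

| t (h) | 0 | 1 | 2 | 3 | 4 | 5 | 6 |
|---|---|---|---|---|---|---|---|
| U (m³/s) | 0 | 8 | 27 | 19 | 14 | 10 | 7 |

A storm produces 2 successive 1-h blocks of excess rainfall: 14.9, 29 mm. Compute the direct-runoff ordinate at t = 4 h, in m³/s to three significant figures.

By discrete convolution, Q_j = Σ (P_i / 10 mm) · U_{j−i}.
At t = 4 h (j=4): Q = (14.9/10)·14 + (29/10)·19 = 76.0 m³/s.

Q ≈ 76.0 m³/s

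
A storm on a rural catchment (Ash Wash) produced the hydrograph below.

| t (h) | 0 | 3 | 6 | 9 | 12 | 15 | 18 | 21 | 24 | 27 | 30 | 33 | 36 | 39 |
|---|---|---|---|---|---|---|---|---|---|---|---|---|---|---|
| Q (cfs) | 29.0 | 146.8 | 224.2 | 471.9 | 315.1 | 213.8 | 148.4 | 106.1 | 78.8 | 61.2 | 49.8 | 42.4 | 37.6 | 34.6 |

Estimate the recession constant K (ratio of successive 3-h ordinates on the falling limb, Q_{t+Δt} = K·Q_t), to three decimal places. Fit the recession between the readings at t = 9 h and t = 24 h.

Using the recession-limb readings at t = 9 h and t = 24 h: Q falls from 471.9 to 78.8 cfs over 5 intervals.
K = (Q₂/Q₁)^(1/5) = (78.8/471.9)^(1/5) = 0.699.

K ≈ 0.699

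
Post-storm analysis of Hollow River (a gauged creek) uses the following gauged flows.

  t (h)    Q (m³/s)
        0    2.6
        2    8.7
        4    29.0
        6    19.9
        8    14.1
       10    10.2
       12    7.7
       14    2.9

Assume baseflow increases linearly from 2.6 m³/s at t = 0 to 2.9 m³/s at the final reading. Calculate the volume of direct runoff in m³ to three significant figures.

Direct-runoff ordinates (Q − Q_b): 0.00, 6.06, 26.31, 17.17, 11.33, 7.39, 4.84, 0.00 m³/s.
ΣQ_DR = 73.10 m³/s.
With Δt = 2 h = 7200 s, V = ΣQ_DR · Δt = 73.10 × 7200 = 5.26 × 10^5 m³.

V ≈ 5.26 × 10^5 m³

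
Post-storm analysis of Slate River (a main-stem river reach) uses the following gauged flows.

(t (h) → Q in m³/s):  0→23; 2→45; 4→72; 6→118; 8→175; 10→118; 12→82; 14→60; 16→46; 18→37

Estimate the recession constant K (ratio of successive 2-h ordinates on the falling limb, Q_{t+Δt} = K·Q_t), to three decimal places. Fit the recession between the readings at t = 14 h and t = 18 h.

K ≈ 0.785

Using the recession-limb readings at t = 14 h and t = 18 h: Q falls from 60 to 37 m³/s over 2 intervals.
K = (Q₂/Q₁)^(1/2) = (37/60)^(1/2) = 0.785.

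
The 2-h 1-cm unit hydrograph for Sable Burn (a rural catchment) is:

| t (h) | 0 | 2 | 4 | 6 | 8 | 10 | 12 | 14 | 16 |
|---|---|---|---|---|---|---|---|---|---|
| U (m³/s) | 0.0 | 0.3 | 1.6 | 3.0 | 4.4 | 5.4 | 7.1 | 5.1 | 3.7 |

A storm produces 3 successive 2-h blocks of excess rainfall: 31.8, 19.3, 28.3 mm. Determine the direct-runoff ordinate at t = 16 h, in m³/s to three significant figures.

By discrete convolution, Q_j = Σ (P_i / 10 mm) · U_{j−i}.
At t = 16 h (j=8): Q = (31.8/10)·3.7 + (19.3/10)·5.1 + (28.3/10)·7.1 = 41.7 m³/s.

Q ≈ 41.7 m³/s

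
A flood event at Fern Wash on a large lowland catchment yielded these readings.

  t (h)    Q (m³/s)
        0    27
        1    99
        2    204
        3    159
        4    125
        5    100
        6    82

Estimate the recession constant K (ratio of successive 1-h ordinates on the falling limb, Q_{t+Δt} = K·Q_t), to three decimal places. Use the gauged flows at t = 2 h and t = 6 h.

Using the recession-limb readings at t = 2 h and t = 6 h: Q falls from 204 to 82 m³/s over 4 intervals.
K = (Q₂/Q₁)^(1/4) = (82/204)^(1/4) = 0.796.

K ≈ 0.796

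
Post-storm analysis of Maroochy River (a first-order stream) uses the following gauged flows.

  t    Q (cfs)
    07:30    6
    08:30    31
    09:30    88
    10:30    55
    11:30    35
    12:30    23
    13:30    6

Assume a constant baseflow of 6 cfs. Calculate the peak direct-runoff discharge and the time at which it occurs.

Q_p = 82.0 cfs at t = 09:30

Subtracting baseflow gives direct-runoff ordinates: 0.0, 25.0, 82.0, 49.0, 29.0, 17.0, 0.0 cfs.
The maximum is 82.0 cfs, occurring at the reading for t = 09:30.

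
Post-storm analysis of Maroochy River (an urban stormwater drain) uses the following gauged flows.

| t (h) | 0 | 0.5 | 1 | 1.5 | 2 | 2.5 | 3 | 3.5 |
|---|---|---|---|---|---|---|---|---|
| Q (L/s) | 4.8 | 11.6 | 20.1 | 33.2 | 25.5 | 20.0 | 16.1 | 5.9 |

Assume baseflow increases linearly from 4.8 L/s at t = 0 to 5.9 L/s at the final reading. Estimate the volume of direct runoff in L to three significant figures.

V ≈ 1.70 × 10^5 L

Direct-runoff ordinates (Q − Q_b): 0.00, 6.64, 14.99, 27.93, 20.07, 14.41, 10.36, 0.00 L/s.
ΣQ_DR = 94.40 L/s.
With Δt = 0.5 h = 1800 s, V = ΣQ_DR · Δt = 94.40 × 1800 = 1.70 × 10^5 L.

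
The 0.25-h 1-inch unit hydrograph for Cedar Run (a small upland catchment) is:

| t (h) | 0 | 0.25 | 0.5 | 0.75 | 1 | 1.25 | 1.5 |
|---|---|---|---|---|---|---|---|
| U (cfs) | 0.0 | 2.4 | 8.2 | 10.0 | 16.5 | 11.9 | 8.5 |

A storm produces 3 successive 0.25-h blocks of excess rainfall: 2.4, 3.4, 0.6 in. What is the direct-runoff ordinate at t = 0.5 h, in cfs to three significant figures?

By discrete convolution, Q_j = Σ (P_i / 1 in) · U_{j−i}.
At t = 0.5 h (j=2): Q = (2.4/1)·8.2 + (3.4/1)·2.4 + (0.6/1)·0.0 = 27.8 cfs.

Q ≈ 27.8 cfs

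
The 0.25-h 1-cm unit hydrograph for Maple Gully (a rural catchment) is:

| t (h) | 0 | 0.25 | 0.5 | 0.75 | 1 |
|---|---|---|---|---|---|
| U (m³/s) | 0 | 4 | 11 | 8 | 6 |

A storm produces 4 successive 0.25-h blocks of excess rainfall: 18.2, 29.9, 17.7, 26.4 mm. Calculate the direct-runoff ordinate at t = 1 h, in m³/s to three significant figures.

Q ≈ 64.9 m³/s

By discrete convolution, Q_j = Σ (P_i / 10 mm) · U_{j−i}.
At t = 1 h (j=4): Q = (18.2/10)·6 + (29.9/10)·8 + (17.7/10)·11 + (26.4/10)·4 = 64.9 m³/s.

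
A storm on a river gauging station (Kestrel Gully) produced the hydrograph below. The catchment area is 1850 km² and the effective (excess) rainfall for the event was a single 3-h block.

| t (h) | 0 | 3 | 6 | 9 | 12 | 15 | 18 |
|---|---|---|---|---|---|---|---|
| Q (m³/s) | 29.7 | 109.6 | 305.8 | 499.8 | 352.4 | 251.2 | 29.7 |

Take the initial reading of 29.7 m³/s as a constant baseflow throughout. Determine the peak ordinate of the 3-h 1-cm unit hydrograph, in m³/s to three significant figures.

U_p ≈ 588 m³/s

Direct runoff: 0.0, 79.9, 276.1, 470.1, 322.7, 221.5, 0.0 m³/s; ΣQ_DR = 1370 m³/s, peak = 470.1 m³/s.
Runoff depth d = ΣQ_DR·Δt / A = 1370 × 10800 / (1850 km²) = 8.000 mm.
The 1-cm UH is the DRH scaled by (10 mm)/d, so U_p = 470.1 × 10/8.000 = 588 m³/s.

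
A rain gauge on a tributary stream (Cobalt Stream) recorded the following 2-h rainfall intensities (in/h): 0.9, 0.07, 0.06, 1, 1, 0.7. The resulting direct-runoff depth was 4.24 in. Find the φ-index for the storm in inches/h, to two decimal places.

Only the 4 blocks with intensity above φ contribute runoff: 0.9, 1, 1, 0.7 in/h.
Σ(I−φ)·Δt = d  ⇒  (0.9+1+1+0.7 − 4φ)·2 = 4.24
φ = (3.600 − 4.24/2) / 4 = 0.37 in/h.

φ ≈ 0.37 in/h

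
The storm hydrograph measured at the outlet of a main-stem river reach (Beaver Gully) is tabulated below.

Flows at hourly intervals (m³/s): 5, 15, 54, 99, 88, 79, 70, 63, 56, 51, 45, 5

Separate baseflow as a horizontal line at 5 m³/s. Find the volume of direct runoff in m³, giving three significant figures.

V ≈ 2.05 × 10^6 m³

Direct-runoff ordinates (Q − Q_b): 0.0, 10.0, 49.0, 94.0, 83.0, 74.0, 65.0, 58.0, 51.0, 46.0, 40.0, 0.0 m³/s.
ΣQ_DR = 570.0 m³/s.
With Δt = 1 h = 3600 s, V = ΣQ_DR · Δt = 570.0 × 3600 = 2.05 × 10^6 m³.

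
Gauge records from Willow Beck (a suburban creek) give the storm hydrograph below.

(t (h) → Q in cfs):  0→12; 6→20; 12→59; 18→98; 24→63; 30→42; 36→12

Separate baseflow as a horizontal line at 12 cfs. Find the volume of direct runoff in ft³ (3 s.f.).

V ≈ 4.80 × 10^6 ft³

Direct-runoff ordinates (Q − Q_b): 0.0, 8.0, 47.0, 86.0, 51.0, 30.0, 0.0 cfs.
ΣQ_DR = 222.0 cfs.
With Δt = 6 h = 21600 s, V = ΣQ_DR · Δt = 222.0 × 21600 = 4.80 × 10^6 ft³.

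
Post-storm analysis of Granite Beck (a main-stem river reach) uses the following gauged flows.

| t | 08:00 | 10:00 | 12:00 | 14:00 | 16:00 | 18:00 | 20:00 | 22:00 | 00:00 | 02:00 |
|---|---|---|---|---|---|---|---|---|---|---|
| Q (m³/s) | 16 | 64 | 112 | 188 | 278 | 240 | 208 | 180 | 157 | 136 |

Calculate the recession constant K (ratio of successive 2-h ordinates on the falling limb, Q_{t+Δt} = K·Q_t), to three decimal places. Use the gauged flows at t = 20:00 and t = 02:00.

Using the recession-limb readings at t = 20:00 and t = 02:00: Q falls from 208 to 136 m³/s over 3 intervals.
K = (Q₂/Q₁)^(1/3) = (136/208)^(1/3) = 0.868.

K ≈ 0.868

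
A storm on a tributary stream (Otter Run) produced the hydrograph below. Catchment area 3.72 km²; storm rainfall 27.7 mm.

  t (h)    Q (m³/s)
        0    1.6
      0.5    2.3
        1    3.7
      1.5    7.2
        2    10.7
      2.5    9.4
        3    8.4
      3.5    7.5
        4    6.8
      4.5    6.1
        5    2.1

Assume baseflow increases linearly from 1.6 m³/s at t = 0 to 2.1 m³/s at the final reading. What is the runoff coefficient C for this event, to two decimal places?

ΣQ_DR = 45.45 m³/s; V = ΣQ_DR·Δt = 81810 m³.
Runoff depth d = V / A = 21.99 mm.
C = d / P = 21.99 / 27.7 = 0.79.

C ≈ 0.79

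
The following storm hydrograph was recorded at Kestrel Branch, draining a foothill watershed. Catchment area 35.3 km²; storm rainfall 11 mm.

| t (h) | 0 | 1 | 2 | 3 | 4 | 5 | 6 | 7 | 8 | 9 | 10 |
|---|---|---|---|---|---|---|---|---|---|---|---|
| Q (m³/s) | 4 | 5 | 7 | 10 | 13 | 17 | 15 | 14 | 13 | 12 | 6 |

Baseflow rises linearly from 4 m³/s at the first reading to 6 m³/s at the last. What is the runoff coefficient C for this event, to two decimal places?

ΣQ_DR = 61.00 m³/s; V = ΣQ_DR·Δt = 2.196 × 10^5 m³.
Runoff depth d = V / A = 6.221 mm.
C = d / P = 6.221 / 11 = 0.57.

C ≈ 0.57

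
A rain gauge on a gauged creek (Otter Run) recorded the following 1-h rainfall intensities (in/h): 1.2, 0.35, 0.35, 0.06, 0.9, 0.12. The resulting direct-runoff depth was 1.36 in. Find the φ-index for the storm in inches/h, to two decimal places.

φ ≈ 0.37 in/h

Only the 2 blocks with intensity above φ contribute runoff: 1.2, 0.9 in/h.
Σ(I−φ)·Δt = d  ⇒  (1.2+0.9 − 2φ)·1 = 1.36
φ = (2.100 − 1.36/1) / 2 = 0.37 in/h.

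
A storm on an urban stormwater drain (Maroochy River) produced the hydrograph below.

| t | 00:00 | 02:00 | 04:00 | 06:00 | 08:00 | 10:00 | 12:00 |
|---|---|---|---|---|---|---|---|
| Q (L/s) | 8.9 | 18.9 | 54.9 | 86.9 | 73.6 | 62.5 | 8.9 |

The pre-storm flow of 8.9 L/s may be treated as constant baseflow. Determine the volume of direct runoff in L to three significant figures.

V ≈ 1.82 × 10^6 L

Direct-runoff ordinates (Q − Q_b): 0.0, 10.0, 46.0, 78.0, 64.7, 53.6, 0.0 L/s.
ΣQ_DR = 252.3 L/s.
With Δt = 2 h = 7200 s, V = ΣQ_DR · Δt = 252.3 × 7200 = 1.82 × 10^6 L.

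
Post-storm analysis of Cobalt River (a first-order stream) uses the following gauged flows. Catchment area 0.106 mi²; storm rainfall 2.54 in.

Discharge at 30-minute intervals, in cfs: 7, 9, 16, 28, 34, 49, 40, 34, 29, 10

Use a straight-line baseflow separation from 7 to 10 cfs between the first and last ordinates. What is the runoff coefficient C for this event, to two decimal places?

ΣQ_DR = 171.0 cfs; V = ΣQ_DR·Δt = 3.078 × 10^5 ft³.
Runoff depth d = V / A = 1.250 in.
C = d / P = 1.250 / 2.54 = 0.49.

C ≈ 0.49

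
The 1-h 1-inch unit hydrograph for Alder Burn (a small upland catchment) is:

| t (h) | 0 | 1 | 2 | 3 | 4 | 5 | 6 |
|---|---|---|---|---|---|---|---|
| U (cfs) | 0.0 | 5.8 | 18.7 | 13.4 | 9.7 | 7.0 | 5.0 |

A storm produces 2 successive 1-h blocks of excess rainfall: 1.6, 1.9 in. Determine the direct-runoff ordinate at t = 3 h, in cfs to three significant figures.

Q ≈ 57.0 cfs

By discrete convolution, Q_j = Σ (P_i / 1 in) · U_{j−i}.
At t = 3 h (j=3): Q = (1.6/1)·13.4 + (1.9/1)·18.7 = 57.0 cfs.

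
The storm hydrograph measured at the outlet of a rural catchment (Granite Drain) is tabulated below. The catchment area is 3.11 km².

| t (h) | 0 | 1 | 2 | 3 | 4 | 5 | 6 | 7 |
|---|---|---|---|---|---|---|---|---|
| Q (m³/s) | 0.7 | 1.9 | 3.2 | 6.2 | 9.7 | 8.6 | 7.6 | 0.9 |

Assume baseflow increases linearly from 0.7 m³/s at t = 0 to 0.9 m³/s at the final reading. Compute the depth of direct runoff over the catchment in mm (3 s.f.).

Direct runoff: 0.00, 1.17, 2.44, 5.41, 8.89, 7.76, 6.73, 0.00 m³/s; ΣQ_DR = 32.40 m³/s.
V = ΣQ_DR · Δt = 32.40 × 3600 s = 1.166 × 10^5 m³.
Over A = 3.11 km², depth = V / A = 37.5 mm.

d ≈ 37.5 mm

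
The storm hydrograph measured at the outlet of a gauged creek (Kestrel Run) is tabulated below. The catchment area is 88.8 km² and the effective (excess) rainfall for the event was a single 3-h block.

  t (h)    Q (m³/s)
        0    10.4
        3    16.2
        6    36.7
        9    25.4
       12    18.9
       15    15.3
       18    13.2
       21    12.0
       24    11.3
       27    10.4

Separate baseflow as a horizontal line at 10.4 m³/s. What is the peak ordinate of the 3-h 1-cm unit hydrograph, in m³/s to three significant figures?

U_p ≈ 32.9 m³/s

Direct runoff: 0.0, 5.8, 26.3, 15.0, 8.5, 4.9, 2.8, 1.6, 0.9, 0.0 m³/s; ΣQ_DR = 65.80 m³/s, peak = 26.3 m³/s.
Runoff depth d = ΣQ_DR·Δt / A = 65.80 × 10800 / (88.8 km²) = 8.003 mm.
The 1-cm UH is the DRH scaled by (10 mm)/d, so U_p = 26.3 × 10/8.003 = 32.9 m³/s.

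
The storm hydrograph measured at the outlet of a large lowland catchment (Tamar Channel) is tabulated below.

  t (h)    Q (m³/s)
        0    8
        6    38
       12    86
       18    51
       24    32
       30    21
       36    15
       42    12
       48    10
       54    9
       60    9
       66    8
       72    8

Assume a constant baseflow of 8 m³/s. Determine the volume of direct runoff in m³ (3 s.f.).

Direct-runoff ordinates (Q − Q_b): 0.0, 30.0, 78.0, 43.0, 24.0, 13.0, 7.0, 4.0, 2.0, 1.0, 1.0, 0.0, 0.0 m³/s.
ΣQ_DR = 203.0 m³/s.
With Δt = 6 h = 21600 s, V = ΣQ_DR · Δt = 203.0 × 21600 = 4.38 × 10^6 m³.

V ≈ 4.38 × 10^6 m³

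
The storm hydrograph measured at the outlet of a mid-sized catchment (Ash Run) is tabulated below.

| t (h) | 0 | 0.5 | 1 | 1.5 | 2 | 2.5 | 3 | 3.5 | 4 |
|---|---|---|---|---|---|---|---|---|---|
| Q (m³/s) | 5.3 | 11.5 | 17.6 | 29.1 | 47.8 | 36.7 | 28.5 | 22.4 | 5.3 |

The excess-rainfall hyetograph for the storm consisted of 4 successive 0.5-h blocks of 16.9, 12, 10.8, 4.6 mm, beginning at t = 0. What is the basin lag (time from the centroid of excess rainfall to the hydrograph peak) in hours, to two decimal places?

t_L ≈ 1.22 h

Centroid of excess rainfall: t_c = Σ P_i·t̄_i / ΣP_i = 0.7850 h (block centres at 0.25, 0.75, 1.25, 1.75 h).
Hydrograph peak occurs at t = 2 h, so basin lag t_L = 2 − 0.7850 = 1.22 h.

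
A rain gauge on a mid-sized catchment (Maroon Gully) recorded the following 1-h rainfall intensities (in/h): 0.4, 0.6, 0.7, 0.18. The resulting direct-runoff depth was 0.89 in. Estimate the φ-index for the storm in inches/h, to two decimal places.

Only the 3 blocks with intensity above φ contribute runoff: 0.4, 0.6, 0.7 in/h.
Σ(I−φ)·Δt = d  ⇒  (0.4+0.6+0.7 − 3φ)·1 = 0.89
φ = (1.700 − 0.89/1) / 3 = 0.27 in/h.

φ ≈ 0.27 in/h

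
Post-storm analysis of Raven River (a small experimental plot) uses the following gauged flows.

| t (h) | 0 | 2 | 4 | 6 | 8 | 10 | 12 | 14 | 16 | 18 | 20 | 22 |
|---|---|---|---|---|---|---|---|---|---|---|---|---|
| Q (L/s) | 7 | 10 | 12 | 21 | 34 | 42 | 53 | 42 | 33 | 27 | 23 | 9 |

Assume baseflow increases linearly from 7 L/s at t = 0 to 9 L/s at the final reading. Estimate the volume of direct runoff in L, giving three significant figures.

Direct-runoff ordinates (Q − Q_b): 0.00, 2.82, 4.64, 13.45, 26.27, 34.09, 44.91, 33.73, 24.55, 18.36, 14.18, 0.00 L/s.
ΣQ_DR = 217.0 L/s.
With Δt = 2 h = 7200 s, V = ΣQ_DR · Δt = 217.0 × 7200 = 1.56 × 10^6 L.

V ≈ 1.56 × 10^6 L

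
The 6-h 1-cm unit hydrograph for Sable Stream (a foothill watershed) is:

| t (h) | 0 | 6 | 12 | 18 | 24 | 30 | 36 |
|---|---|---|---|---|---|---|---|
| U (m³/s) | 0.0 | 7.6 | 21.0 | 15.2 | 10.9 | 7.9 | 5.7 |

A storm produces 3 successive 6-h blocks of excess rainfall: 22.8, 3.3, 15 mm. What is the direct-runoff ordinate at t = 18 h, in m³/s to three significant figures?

By discrete convolution, Q_j = Σ (P_i / 10 mm) · U_{j−i}.
At t = 18 h (j=3): Q = (22.8/10)·15.2 + (3.3/10)·21.0 + (15/10)·7.6 = 53.0 m³/s.

Q ≈ 53.0 m³/s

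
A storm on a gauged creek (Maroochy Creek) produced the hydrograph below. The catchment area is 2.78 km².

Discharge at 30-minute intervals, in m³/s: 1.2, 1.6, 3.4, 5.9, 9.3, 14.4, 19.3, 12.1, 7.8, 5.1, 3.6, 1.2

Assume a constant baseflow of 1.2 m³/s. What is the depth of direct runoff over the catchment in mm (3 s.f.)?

d ≈ 45.6 mm

Direct runoff: 0.0, 0.4, 2.2, 4.7, 8.1, 13.2, 18.1, 10.9, 6.6, 3.9, 2.4, 0.0 m³/s; ΣQ_DR = 70.50 m³/s.
V = ΣQ_DR · Δt = 70.50 × 1800 s = 1.269 × 10^5 m³.
Over A = 2.78 km², depth = V / A = 45.6 mm.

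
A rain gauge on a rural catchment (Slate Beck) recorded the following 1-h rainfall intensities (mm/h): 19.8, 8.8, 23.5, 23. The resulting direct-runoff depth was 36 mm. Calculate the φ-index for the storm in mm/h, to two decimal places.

Only the 3 blocks with intensity above φ contribute runoff: 19.8, 23.5, 23 mm/h.
Σ(I−φ)·Δt = d  ⇒  (19.8+23.5+23 − 3φ)·1 = 36
φ = (66.30 − 36/1) / 3 = 10.10 mm/h.

φ ≈ 10.10 mm/h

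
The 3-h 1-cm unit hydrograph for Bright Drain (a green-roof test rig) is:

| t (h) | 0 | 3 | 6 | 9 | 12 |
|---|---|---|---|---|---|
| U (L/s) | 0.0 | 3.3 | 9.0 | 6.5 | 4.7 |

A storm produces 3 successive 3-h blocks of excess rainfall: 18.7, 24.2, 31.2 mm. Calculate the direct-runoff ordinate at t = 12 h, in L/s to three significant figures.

By discrete convolution, Q_j = Σ (P_i / 10 mm) · U_{j−i}.
At t = 12 h (j=4): Q = (18.7/10)·4.7 + (24.2/10)·6.5 + (31.2/10)·9.0 = 52.6 L/s.

Q ≈ 52.6 L/s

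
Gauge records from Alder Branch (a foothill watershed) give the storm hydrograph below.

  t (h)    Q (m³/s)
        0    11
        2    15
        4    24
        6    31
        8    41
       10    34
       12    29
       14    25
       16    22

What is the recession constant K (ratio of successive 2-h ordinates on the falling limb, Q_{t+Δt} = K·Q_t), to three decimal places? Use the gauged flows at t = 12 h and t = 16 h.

Using the recession-limb readings at t = 12 h and t = 16 h: Q falls from 29 to 22 m³/s over 2 intervals.
K = (Q₂/Q₁)^(1/2) = (22/29)^(1/2) = 0.871.

K ≈ 0.871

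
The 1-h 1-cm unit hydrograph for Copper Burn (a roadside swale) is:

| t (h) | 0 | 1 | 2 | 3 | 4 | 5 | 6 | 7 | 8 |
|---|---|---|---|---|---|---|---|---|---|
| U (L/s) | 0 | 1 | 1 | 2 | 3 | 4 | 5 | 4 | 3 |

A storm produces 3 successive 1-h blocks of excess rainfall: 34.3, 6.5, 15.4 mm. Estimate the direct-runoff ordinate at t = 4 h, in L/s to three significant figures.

Q ≈ 13.1 L/s

By discrete convolution, Q_j = Σ (P_i / 10 mm) · U_{j−i}.
At t = 4 h (j=4): Q = (34.3/10)·3 + (6.5/10)·2 + (15.4/10)·1 = 13.1 L/s.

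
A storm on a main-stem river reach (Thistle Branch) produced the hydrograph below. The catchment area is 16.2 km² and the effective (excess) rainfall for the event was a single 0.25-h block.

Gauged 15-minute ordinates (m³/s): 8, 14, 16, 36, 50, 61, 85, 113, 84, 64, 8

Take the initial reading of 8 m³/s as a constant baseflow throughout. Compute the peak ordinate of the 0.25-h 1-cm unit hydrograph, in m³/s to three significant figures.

Direct runoff: 0.0, 6.0, 8.0, 28.0, 42.0, 53.0, 77.0, 105.0, 76.0, 56.0, 0.0 m³/s; ΣQ_DR = 451.0 m³/s, peak = 105.0 m³/s.
Runoff depth d = ΣQ_DR·Δt / A = 451.0 × 900 / (16.2 km²) = 25.06 mm.
The 1-cm UH is the DRH scaled by (10 mm)/d, so U_p = 105.0 × 10/25.06 = 41.9 m³/s.

U_p ≈ 41.9 m³/s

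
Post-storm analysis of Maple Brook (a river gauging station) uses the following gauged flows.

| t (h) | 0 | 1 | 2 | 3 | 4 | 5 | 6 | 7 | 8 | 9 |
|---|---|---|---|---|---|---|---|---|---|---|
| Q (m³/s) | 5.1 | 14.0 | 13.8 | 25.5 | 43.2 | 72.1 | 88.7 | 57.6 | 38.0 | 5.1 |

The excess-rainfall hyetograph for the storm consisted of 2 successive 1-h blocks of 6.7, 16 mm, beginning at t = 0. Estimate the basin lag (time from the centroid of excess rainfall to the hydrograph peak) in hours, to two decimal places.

Centroid of excess rainfall: t_c = Σ P_i·t̄_i / ΣP_i = 1.2048 h (block centres at 0.5, 1.5 h).
Hydrograph peak occurs at t = 6 h, so basin lag t_L = 6 − 1.2048 = 4.80 h.

t_L ≈ 4.80 h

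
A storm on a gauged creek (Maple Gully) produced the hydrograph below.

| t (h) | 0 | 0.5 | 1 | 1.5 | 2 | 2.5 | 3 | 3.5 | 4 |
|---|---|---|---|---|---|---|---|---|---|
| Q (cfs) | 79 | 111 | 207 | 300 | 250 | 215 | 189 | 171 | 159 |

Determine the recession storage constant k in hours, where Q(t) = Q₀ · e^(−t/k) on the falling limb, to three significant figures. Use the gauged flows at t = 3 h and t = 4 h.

On the falling limb, Q drops from 189 to 159 cfs between t = 3 h and t = 4 h (Δt = 1 h).
k = −Δt / ln(Q₂/Q₁) = −1 / ln(159/189) = 5.79 h.

k ≈ 5.79 h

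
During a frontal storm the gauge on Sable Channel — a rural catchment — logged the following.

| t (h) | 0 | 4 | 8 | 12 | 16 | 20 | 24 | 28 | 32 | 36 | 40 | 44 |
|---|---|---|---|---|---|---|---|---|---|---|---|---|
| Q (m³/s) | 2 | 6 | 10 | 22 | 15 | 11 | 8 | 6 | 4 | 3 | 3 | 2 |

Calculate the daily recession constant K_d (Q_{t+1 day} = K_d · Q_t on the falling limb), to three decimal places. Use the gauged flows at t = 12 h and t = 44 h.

K_d ≈ 0.166

Between t = 12 h and t = 44 h the flow falls from 22 to 2 m³/s over 8×4 h = 32 h.
Per-interval ratio K = (2/22)^(1/8) = 0.7410; K_d = K^(24/4) = 0.166.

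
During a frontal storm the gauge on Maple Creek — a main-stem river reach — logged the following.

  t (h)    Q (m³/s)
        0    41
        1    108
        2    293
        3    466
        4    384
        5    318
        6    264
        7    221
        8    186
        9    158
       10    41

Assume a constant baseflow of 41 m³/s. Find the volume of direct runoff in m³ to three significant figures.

V ≈ 7.30 × 10^6 m³

Direct-runoff ordinates (Q − Q_b): 0.0, 67.0, 252.0, 425.0, 343.0, 277.0, 223.0, 180.0, 145.0, 117.0, 0.0 m³/s.
ΣQ_DR = 2029 m³/s.
With Δt = 1 h = 3600 s, V = ΣQ_DR · Δt = 2029 × 3600 = 7.30 × 10^6 m³.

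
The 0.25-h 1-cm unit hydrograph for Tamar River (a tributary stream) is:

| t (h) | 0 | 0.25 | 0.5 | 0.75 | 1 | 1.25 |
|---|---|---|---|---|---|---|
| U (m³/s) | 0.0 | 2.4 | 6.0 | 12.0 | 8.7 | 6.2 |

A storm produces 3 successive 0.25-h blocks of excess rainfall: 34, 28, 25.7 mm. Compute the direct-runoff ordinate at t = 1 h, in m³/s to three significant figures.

By discrete convolution, Q_j = Σ (P_i / 10 mm) · U_{j−i}.
At t = 1 h (j=4): Q = (34/10)·8.7 + (28/10)·12.0 + (25.7/10)·6.0 = 78.6 m³/s.

Q ≈ 78.6 m³/s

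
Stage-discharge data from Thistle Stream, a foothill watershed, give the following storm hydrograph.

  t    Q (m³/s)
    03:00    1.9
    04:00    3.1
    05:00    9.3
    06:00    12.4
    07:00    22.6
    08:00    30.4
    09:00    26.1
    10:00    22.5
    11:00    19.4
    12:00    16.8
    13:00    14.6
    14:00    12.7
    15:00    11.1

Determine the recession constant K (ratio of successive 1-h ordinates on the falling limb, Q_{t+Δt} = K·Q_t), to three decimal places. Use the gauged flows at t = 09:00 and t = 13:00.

Using the recession-limb readings at t = 09:00 and t = 13:00: Q falls from 26.1 to 14.6 m³/s over 4 intervals.
K = (Q₂/Q₁)^(1/4) = (14.6/26.1)^(1/4) = 0.865.

K ≈ 0.865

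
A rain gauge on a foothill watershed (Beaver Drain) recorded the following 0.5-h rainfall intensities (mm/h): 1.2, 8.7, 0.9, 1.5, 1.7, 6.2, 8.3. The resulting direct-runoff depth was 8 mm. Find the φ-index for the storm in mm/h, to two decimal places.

Only the 3 blocks with intensity above φ contribute runoff: 8.7, 6.2, 8.3 mm/h.
Σ(I−φ)·Δt = d  ⇒  (8.7+6.2+8.3 − 3φ)·0.5 = 8
φ = (23.20 − 8/0.5) / 3 = 2.40 mm/h.

φ ≈ 2.40 mm/h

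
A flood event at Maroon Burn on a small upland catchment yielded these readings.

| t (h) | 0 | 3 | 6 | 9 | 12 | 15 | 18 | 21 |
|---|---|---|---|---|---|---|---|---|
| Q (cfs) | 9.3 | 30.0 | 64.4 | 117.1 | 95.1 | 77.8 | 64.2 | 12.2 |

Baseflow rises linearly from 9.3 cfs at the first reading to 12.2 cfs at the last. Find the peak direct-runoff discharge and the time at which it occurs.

Subtracting baseflow gives direct-runoff ordinates: 0.00, 20.29, 54.27, 106.56, 84.14, 66.43, 52.41, 0.00 cfs.
The maximum is 106.56 cfs, occurring at the reading for t = 9 h.

Q_p = 106.56 cfs at t = 9 h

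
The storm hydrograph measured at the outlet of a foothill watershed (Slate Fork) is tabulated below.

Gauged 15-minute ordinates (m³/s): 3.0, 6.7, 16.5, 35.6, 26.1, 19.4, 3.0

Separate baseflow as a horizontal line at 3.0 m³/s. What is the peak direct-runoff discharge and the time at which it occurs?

Subtracting baseflow gives direct-runoff ordinates: 0.0, 3.7, 13.5, 32.6, 23.1, 16.4, 0.0 m³/s.
The maximum is 32.6 m³/s, occurring at the reading for t = 0.75 h.

Q_p = 32.6 m³/s at t = 0.75 h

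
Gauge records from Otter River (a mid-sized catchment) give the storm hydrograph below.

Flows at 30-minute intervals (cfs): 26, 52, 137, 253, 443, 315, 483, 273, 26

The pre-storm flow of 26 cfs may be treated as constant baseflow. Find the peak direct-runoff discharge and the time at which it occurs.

Q_p = 457.0 cfs at t = 3 h

Subtracting baseflow gives direct-runoff ordinates: 0.0, 26.0, 111.0, 227.0, 417.0, 289.0, 457.0, 247.0, 0.0 cfs.
The maximum is 457.0 cfs, occurring at the reading for t = 3 h.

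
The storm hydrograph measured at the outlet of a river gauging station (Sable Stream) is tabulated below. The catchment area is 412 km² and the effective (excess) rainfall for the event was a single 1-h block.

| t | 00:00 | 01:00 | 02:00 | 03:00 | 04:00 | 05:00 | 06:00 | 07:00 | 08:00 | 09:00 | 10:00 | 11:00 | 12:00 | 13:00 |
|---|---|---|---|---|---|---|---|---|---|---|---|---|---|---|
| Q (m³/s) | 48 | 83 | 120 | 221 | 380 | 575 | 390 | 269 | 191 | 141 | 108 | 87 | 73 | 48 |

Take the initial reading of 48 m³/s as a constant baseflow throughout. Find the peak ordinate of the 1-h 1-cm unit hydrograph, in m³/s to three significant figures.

U_p ≈ 292 m³/s

Direct runoff: 0.0, 35.0, 72.0, 173.0, 332.0, 527.0, 342.0, 221.0, 143.0, 93.0, 60.0, 39.0, 25.0, 0.0 m³/s; ΣQ_DR = 2062 m³/s, peak = 527.0 m³/s.
Runoff depth d = ΣQ_DR·Δt / A = 2062 × 3600 / (412 km²) = 18.02 mm.
The 1-cm UH is the DRH scaled by (10 mm)/d, so U_p = 527.0 × 10/18.02 = 292 m³/s.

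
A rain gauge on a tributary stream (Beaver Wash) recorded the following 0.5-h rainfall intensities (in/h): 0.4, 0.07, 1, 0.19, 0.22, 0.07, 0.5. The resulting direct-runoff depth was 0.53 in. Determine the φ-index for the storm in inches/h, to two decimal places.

Only the 3 blocks with intensity above φ contribute runoff: 0.4, 1, 0.5 in/h.
Σ(I−φ)·Δt = d  ⇒  (0.4+1+0.5 − 3φ)·0.5 = 0.53
φ = (1.900 − 0.53/0.5) / 3 = 0.28 in/h.

φ ≈ 0.28 in/h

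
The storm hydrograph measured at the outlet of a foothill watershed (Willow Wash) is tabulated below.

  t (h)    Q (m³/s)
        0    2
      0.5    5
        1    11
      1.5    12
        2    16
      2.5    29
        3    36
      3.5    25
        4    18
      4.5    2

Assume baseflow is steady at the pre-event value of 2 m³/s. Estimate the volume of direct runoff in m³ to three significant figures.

Direct-runoff ordinates (Q − Q_b): 0.0, 3.0, 9.0, 10.0, 14.0, 27.0, 34.0, 23.0, 16.0, 0.0 m³/s.
ΣQ_DR = 136.0 m³/s.
With Δt = 0.5 h = 1800 s, V = ΣQ_DR · Δt = 136.0 × 1800 = 2.45 × 10^5 m³.

V ≈ 2.45 × 10^5 m³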